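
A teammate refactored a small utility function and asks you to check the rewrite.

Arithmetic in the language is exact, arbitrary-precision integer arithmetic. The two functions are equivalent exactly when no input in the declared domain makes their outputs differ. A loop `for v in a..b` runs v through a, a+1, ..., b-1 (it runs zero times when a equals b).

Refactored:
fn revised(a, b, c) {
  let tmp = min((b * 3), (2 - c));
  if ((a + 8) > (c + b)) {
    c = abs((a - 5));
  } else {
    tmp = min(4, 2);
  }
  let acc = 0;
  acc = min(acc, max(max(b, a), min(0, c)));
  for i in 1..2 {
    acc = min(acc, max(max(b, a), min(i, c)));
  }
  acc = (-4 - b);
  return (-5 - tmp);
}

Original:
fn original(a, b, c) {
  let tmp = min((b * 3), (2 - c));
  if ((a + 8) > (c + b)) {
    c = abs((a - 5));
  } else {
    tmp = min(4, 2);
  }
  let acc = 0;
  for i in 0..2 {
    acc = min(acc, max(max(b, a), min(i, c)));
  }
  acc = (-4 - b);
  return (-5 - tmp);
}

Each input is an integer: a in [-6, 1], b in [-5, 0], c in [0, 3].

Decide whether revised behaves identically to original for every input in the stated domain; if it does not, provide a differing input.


Comparing the listings, the differences include: constant usage differs; also min/max/abs usage differs; also statement counts differ; also loop structure differs.
Spot check at a=-3, b=-4, c=3 — original: tmp becomes -12; next ((a + 8) > (c + b)) evaluates to true; next c becomes 8; next acc becomes 0; next at i=0:; next acc becomes 0; next at i=1:; next acc becomes 0; next acc becomes 0; next final value 7. revised: tmp becomes -12; next ((a + 8) > (c + b)) evaluates to true; next c becomes 8; next acc becomes 0; next acc becomes 0; next at i=1:; next acc becomes 0; next acc becomes 0; next final value 7. Both give 7.
Across all 192 domain points the two functions coincide.
verdict: equivalent


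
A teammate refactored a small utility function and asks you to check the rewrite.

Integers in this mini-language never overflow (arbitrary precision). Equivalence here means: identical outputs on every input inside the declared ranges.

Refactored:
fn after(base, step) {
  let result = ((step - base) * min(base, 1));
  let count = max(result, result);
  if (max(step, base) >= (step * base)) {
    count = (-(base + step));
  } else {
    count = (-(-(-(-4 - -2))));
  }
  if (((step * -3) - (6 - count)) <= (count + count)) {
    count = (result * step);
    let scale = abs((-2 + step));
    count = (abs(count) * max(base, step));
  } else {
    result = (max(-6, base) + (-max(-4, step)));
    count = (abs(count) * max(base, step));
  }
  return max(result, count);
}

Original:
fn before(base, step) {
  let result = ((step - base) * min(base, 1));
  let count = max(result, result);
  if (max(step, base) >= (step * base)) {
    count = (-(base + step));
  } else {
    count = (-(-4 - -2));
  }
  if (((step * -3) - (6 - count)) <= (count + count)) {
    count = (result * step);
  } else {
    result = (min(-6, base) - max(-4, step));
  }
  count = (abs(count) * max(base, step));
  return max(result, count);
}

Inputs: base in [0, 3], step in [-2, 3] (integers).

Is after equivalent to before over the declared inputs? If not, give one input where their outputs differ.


On input base=3, step=-2, before returns 3 while after returns 5.
verdict: not equivalent; witness: base=3, step=-2


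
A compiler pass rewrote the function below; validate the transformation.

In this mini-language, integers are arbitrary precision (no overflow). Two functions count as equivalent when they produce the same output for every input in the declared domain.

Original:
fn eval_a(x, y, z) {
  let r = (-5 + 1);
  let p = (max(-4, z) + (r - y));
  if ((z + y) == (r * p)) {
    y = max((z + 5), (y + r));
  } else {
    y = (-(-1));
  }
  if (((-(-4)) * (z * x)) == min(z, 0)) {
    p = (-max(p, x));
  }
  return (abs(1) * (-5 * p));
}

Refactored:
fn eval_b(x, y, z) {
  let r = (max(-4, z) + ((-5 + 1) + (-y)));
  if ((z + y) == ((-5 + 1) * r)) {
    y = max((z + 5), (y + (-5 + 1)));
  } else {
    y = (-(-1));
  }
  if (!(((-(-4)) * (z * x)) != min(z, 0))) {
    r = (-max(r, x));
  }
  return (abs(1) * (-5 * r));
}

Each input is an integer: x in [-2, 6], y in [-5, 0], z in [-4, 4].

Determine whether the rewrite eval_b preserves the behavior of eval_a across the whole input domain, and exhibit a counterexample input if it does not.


Comparing the listings, the differences include: statement counts differ; local variable names differ; arithmetic usage differs; constant usage differs; comparison usage differs; boolean connective usage differs.
Tracing x=1, y=-2, z=-3: eval_a: r = -4; p = -5; ((z + y) == (r * p)) -> false; y = 1; (((-(-4)) * (z * x)) == min(z, 0)) -> false; return 25 | eval_b: r = -5; ((z + y) == ((-5 + 1) * r)) -> false; y = 1; (!(((-(-4)) * (z * x)) != min(z, 0))) -> false; return 25 — matching result 25.
Checked all 486 inputs in the declared domain: the outputs agree on every one.
verdict: equivalent


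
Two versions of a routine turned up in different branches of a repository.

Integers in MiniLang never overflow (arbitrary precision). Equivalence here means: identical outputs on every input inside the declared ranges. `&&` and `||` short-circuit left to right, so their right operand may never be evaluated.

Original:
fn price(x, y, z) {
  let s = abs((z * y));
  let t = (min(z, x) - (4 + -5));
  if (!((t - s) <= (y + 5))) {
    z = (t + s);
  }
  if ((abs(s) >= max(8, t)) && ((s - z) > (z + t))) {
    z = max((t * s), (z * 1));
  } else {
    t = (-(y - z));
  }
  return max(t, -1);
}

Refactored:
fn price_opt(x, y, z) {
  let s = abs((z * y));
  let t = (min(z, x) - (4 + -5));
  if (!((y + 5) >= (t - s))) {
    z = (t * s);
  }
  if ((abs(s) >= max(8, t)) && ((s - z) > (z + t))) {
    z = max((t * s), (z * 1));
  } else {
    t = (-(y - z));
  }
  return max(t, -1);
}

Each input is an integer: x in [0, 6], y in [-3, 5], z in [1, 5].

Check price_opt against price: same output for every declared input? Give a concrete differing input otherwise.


There is a counterexample at x=5, y=0, z=5: 6 on one side, 0 on the other.
price: s becomes 0; next t becomes 6; next (!((t - s) <= (y + 5))) evaluates to true; next z becomes 6; next ((abs(s) >= max(8, t)) && ((s - z) > (z + t))) evaluates to false; next t becomes 6; next final value 6
price_opt: s becomes 0; next t becomes 6; next (!((y + 5) >= (t - s))) evaluates to true; next z becomes 0; next ((abs(s) >= max(8, t)) && ((s - z) > (z + t))) evaluates to false; next t becomes 0; next final value 0
verdict: not equivalent; witness: x=5, y=0, z=5


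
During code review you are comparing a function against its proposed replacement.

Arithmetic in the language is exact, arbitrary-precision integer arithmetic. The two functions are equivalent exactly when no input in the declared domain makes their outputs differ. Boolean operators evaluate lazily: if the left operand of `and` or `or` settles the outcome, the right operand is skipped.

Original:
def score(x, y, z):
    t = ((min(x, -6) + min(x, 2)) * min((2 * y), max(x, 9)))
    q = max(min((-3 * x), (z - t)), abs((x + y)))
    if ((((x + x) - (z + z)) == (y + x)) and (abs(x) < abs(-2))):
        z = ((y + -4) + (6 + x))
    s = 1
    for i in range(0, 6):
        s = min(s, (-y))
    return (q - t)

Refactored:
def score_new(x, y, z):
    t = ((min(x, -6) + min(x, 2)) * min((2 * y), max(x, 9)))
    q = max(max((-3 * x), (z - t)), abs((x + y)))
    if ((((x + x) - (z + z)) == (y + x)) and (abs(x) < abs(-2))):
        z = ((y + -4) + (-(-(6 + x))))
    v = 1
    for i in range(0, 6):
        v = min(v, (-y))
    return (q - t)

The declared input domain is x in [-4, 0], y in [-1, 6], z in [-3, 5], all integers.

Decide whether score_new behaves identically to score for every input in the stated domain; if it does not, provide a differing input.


These are not equivalent — on x=-4, y=-1, z=-3 the outputs split (-15 vs -8).
score: t = 20; q = 5; ((((x + x) - (z + z)) == (y + x)) and (abs(x) < abs(-2))) -> false; s = 1; [i=0]; s = 1; [i=1]; s = 1; [i=2]; s = 1; [i=3]; s = 1; [i=4]; s = 1; [i=5]; s = 1; return -15
score_new: t = 20; q = 12; ((((x + x) - (z + z)) == (y + x)) and (abs(x) < abs(-2))) -> false; v = 1; [i=0]; v = 1; [i=1]; v = 1; [i=2]; v = 1; [i=3]; v = 1; [i=4]; v = 1; [i=5]; v = 1; return -8
verdict: not equivalent; witness: x=-4, y=-1, z=-3


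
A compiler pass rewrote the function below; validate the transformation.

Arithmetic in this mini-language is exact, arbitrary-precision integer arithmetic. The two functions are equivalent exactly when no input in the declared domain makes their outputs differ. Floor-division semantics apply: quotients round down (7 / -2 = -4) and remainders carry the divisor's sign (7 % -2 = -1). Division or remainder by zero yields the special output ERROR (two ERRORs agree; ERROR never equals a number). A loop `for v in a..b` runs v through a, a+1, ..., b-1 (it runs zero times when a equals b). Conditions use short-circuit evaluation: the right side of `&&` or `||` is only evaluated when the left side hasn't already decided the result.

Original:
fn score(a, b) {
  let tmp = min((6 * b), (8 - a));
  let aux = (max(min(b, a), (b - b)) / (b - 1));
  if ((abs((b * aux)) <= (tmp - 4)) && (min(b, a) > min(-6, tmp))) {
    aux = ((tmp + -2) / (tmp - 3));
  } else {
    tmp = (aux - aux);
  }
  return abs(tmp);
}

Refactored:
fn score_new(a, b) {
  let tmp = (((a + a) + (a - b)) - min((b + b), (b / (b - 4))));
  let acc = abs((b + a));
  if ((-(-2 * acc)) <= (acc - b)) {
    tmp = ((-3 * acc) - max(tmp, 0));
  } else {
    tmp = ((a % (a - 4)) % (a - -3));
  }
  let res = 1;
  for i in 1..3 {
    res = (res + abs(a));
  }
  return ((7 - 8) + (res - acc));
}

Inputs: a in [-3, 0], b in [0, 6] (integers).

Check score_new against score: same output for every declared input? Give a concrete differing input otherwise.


There is a counterexample at a=-3, b=0: 0 on one side, ERROR on the other.
score: tmp=0, then aux=0, then ((abs((b * aux)) <= (tmp - 4)) && (min(b, a) > min(-6, tmp))) is false, then tmp=0, then returns 0
score_new: tmp=-9, then acc=3, then ((-(-2 * acc)) <= (acc - b)) is false, then a zero divisor aborts: ERROR
verdict: not equivalent; witness: a=-3, b=0


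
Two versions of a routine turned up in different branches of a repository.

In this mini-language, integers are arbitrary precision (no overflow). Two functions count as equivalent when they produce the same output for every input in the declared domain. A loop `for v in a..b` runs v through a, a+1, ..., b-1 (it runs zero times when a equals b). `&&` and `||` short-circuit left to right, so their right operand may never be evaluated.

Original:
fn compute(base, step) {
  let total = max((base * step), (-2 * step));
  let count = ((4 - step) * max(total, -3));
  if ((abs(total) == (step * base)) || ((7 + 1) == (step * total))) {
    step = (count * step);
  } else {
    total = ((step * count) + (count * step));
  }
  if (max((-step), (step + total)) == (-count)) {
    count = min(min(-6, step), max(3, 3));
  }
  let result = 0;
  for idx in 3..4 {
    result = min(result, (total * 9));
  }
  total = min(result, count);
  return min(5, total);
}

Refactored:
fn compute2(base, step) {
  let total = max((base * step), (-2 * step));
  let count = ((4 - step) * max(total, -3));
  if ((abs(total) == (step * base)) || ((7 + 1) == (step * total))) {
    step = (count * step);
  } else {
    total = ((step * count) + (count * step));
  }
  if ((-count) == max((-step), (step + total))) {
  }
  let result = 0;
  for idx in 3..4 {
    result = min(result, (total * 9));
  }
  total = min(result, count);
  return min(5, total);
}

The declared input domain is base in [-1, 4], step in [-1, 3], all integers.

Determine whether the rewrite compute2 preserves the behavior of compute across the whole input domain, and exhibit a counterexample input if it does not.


Run the pair on base=-1, step=0.
compute: total := 0 | count := 0 | ((abs(total) == (step * base)) || ((7 + 1) == (step * total))): true | step := 0 | (max((-step), (step + total)) == (-count)): true | count := -6 | result := 0 | iter idx=3: | result := 0 | total := -6 | result -6
compute2: total := 0 | count := 0 | ((abs(total) == (step * base)) || ((7 + 1) == (step * total))): true | step := 0 | ((-count) == max((-step), (step + total))): true | result := 0 | iter idx=3: | result := 0 | total := 0 | result 0
-6 != 0, so the rewrite changes behavior.
verdict: not equivalent; witness: base=-1, step=0


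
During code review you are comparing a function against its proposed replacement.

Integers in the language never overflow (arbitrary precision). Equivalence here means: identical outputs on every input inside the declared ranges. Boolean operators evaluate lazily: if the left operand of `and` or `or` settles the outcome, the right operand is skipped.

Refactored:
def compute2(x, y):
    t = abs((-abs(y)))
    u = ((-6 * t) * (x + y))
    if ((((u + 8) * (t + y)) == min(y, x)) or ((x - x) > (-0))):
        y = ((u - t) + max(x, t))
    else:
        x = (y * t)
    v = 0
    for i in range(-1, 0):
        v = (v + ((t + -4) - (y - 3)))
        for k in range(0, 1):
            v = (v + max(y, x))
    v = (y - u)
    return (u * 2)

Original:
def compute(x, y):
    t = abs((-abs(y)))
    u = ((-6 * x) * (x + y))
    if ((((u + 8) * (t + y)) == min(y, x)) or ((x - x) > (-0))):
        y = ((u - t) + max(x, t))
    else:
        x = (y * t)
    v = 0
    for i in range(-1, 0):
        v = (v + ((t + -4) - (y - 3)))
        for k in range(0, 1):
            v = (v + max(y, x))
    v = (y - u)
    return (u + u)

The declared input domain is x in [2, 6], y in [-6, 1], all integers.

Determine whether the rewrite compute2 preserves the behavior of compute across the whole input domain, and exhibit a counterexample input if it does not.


x=2, y=-6 yields 96 from compute but 288 from compute2.
verdict: not equivalent; witness: x=2, y=-6


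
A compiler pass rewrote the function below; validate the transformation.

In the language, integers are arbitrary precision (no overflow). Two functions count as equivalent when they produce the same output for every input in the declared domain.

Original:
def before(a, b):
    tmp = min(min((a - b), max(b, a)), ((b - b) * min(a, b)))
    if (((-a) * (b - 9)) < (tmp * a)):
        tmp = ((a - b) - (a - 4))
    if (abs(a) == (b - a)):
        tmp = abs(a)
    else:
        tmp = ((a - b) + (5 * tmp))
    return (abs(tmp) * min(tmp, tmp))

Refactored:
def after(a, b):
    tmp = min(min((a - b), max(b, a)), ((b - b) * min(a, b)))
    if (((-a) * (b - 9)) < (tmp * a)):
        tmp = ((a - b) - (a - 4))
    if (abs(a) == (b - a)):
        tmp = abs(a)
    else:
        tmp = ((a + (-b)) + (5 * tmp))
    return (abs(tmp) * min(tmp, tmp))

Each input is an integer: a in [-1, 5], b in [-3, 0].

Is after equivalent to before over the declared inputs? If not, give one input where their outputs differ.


The two are interchangeable: arithmetic usage differs, and every declared input agrees.
One worked example (a=0, b=-3) — before: tmp = 0; (((-a) * (b - 9)) < (tmp * a)) -> false; (abs(a) == (b - a)) -> false; tmp = 3; return 9; after: tmp = 0; (((-a) * (b - 9)) < (tmp * a)) -> false; (abs(a) == (b - a)) -> false; tmp = 3; return 9; agreement on 9.
An exhaustive pass over the 28 declared inputs shows identical outputs.
verdict: equivalent


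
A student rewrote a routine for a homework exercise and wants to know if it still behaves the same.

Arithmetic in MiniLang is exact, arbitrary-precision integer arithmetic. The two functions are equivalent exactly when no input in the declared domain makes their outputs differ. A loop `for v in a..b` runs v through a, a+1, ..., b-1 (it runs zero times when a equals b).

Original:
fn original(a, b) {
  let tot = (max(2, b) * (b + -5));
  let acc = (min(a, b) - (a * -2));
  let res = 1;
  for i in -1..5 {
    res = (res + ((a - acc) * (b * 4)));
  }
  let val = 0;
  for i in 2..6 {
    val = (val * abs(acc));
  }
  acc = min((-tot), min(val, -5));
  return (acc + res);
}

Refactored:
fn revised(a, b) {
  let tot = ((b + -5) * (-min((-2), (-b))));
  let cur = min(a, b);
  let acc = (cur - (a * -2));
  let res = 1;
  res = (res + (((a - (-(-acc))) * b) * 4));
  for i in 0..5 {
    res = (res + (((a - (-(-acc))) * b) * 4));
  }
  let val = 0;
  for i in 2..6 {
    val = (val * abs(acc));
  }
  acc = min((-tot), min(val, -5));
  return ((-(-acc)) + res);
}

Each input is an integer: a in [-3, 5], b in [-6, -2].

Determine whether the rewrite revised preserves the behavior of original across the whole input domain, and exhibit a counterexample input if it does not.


Although arithmetic usage differs; and constant usage differs; and local variable names differ; and loop structure differs; and min/max/abs usage differs; and statement counts differ, 45/45 inputs agree.
verdict: equivalent


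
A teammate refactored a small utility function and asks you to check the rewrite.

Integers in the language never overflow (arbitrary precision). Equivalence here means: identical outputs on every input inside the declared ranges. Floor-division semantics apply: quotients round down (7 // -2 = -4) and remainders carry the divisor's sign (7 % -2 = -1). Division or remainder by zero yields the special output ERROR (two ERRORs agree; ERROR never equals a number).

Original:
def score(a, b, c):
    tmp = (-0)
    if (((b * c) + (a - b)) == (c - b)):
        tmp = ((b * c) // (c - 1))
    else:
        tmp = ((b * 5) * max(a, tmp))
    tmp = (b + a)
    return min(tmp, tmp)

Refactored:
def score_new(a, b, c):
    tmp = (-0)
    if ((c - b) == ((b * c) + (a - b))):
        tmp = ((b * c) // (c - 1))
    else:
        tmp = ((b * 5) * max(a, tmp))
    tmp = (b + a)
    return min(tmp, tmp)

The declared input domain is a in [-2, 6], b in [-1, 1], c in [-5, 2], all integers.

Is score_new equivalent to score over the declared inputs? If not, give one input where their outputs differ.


Reading the diff, among the changes: same computation, different form.
One worked example (a=-2, b=1, c=2) — score: tmp becomes 0; next (((b * c) + (a - b)) == (c - b)) evaluates to false; next tmp becomes 0; next tmp becomes -1; next final value -1; score_new: tmp becomes 0; next ((c - b) == ((b * c) + (a - b))) evaluates to false; next tmp becomes 0; next tmp becomes -1; next final value -1; agreement on -1.
Sweeping the whole domain (216 inputs) finds no disagreement.
verdict: equivalent


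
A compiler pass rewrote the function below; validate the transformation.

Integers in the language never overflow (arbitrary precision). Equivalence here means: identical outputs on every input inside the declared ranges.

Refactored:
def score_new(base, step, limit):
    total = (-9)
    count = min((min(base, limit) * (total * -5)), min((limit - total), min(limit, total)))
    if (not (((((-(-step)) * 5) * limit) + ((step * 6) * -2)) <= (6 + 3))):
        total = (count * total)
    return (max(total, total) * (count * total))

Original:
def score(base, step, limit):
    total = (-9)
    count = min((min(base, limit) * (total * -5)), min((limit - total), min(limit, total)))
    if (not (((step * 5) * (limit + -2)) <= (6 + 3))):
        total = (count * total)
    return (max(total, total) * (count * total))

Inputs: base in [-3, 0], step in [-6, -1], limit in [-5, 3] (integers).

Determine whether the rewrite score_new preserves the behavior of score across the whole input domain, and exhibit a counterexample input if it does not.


These are not equivalent — on base=-3, step=-6, limit=2 the outputs split (-10935 vs -199290375).
score: total=-9, then count=-135, then (not (((step * 5) * (limit + -2)) <= (6 + 3))) is false, then returns -10935
score_new: total=-9, then count=-135, then (not (((((-(-step)) * 5) * limit) + ((step * 6) * -2)) <= (6 + 3))) is true, then total=1215, then returns -199290375
verdict: not equivalent; witness: base=-3, step=-6, limit=2


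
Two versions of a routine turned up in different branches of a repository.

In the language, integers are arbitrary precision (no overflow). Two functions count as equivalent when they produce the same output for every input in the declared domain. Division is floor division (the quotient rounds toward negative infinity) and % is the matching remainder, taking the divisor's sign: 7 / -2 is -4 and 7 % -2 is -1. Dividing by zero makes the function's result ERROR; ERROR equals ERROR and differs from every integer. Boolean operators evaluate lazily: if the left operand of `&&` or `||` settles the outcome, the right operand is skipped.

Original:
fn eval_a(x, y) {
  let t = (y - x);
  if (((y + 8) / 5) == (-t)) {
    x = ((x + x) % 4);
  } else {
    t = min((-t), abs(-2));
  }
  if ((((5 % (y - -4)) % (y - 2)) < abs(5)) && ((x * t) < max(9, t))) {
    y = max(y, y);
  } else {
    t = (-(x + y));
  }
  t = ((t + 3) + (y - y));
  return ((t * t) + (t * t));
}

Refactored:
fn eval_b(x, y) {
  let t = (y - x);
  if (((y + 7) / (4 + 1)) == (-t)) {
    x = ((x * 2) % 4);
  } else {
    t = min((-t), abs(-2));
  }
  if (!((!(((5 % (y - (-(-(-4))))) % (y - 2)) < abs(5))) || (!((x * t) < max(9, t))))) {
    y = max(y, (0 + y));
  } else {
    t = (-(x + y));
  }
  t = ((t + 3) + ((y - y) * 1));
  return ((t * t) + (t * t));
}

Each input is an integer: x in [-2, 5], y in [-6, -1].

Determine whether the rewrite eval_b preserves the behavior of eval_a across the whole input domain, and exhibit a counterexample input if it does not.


Run the pair on x=-2, y=-3.
eval_a: t := -1 | (((y + 8) / 5) == (-t)): true | x := 0 | ((((5 % (y - -4)) % (y - 2)) < abs(5)) && ((x * t) < max(9, t))): true | y := -3 | t := 2 | result 8
eval_b: t := -1 | (((y + 7) / (4 + 1)) == (-t)): false | t := 1 | (!((!(((5 % (y - (-(-(-4))))) % (y - 2)) < abs(5))) || (!((x * t) < max(9, t))))): true | y := -3 | t := 4 | result 32
8 vs 32 — the two versions disagree here.
verdict: not equivalent; witness: x=-2, y=-3


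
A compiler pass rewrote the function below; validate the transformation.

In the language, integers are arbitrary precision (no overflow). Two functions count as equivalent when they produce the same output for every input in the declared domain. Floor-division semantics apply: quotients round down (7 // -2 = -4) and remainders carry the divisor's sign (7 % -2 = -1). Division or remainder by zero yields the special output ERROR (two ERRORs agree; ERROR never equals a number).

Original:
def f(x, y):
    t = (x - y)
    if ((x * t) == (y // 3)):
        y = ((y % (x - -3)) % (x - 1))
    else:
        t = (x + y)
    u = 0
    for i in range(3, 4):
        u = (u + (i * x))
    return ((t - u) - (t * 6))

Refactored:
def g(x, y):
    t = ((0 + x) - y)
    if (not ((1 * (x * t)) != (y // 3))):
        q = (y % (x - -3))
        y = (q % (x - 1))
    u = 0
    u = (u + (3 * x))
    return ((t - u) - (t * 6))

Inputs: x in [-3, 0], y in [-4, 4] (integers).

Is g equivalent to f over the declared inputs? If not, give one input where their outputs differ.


Evaluate both at x=-3, y=-4.
f: t becomes 1; next ((x * t) == (y // 3)) evaluates to false; next t becomes -7; next u becomes 0; next at i=3:; next u becomes -9; next final value 44
g: t becomes 1; next (not ((1 * (x * t)) != (y // 3))) evaluates to false; next u becomes 0; next u becomes -9; next final value 4
44 and 4 differ, so these are not the same function on this domain.
verdict: not equivalent; witness: x=-3, y=-4


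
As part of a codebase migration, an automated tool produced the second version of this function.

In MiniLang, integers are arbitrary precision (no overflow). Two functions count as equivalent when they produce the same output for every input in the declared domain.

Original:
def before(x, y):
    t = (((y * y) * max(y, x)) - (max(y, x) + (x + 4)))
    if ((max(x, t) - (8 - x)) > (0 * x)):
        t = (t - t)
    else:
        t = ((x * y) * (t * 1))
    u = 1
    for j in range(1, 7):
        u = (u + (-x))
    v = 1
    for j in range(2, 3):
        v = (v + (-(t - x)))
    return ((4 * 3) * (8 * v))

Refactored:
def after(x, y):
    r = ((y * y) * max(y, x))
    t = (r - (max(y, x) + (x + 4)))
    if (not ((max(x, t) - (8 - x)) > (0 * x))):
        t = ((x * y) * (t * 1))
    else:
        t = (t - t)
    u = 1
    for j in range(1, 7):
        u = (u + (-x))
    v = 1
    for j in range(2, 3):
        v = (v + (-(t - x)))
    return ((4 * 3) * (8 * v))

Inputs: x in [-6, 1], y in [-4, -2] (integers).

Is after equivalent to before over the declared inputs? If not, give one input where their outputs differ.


Comparing the listings, the differences include: statement counts differ; and local variable names differ; and boolean connective usage differs.
As a probe, take x=-4, y=-3: before runs t := -24 | ((max(x, t) - (8 - x)) > (0 * x)): false | t := -288 | u := 1 | iter j=1: | u := 5 | iter j=2: | u := 9 | iter j=3: | u := 13 | iter j=4: | u := 17 | iter j=5: | u := 21 | iter j=6: | u := 25 | v := 1 | iter j=2: | v := 285 | result 27360; after runs r := -27 | t := -24 | (not ((max(x, t) - (8 - x)) > (0 * x))): true | t := -288 | u := 1 | iter j=1: | u := 5 | iter j=2: | u := 9 | iter j=3: | u := 13 | iter j=4: | u := 17 | iter j=5: | u := 21 | iter j=6: | u := 25 | v := 1 | iter j=2: | v := 285 | result 27360; both end at 27360.
Every one of the 24 inputs gives matching results.
verdict: equivalent


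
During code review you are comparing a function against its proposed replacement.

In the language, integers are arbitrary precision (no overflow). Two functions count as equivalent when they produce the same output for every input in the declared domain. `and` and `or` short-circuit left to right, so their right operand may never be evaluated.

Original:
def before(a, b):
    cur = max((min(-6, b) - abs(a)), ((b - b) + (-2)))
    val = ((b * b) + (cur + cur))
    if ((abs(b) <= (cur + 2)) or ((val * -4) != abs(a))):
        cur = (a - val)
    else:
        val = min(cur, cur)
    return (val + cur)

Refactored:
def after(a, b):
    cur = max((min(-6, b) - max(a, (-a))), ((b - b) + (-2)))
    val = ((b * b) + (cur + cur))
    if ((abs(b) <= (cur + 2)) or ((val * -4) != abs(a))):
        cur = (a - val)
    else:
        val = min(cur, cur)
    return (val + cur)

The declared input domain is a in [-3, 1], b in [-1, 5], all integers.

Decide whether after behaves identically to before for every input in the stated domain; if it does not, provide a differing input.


Comparing the listings, the differences include: min/max/abs usage differs.
Tracing a=-3, b=1: before: cur := -2 | val := -3 | ((abs(b) <= (cur + 2)) or ((val * -4) != abs(a))): true | cur := 0 | result -3 | after: cur := -2 | val := -3 | ((abs(b) <= (cur + 2)) or ((val * -4) != abs(a))): true | cur := 0 | result -3 — matching result -3.
Checked all 35 inputs in the declared domain: the outputs agree on every one.
verdict: equivalent


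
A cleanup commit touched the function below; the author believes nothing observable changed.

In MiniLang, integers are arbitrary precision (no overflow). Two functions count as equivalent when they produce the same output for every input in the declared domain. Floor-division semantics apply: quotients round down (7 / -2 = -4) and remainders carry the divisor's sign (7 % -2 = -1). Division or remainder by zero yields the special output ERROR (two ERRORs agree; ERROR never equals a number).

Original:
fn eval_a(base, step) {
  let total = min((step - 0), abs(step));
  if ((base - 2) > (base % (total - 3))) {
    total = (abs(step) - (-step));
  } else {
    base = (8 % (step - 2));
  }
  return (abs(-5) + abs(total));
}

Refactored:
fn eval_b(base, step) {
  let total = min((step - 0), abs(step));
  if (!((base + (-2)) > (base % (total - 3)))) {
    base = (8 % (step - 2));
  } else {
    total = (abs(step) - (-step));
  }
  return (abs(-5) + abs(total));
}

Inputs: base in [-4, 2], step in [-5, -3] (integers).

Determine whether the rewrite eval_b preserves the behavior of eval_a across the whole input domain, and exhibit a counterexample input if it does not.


Behavior is preserved: although arithmetic usage differs, and boolean connective usage differs, the outputs never diverge.
Spot check at base=-4, step=-5 — eval_a: total=-5, then ((base - 2) > (base % (total - 3))) is false, then base=-6, then returns 10. eval_b: total=-5, then (!((base + (-2)) > (base % (total - 3)))) is true, then base=-6, then returns 10. Both give 10.
An exhaustive pass over the 21 declared inputs shows identical outputs.
verdict: equivalent


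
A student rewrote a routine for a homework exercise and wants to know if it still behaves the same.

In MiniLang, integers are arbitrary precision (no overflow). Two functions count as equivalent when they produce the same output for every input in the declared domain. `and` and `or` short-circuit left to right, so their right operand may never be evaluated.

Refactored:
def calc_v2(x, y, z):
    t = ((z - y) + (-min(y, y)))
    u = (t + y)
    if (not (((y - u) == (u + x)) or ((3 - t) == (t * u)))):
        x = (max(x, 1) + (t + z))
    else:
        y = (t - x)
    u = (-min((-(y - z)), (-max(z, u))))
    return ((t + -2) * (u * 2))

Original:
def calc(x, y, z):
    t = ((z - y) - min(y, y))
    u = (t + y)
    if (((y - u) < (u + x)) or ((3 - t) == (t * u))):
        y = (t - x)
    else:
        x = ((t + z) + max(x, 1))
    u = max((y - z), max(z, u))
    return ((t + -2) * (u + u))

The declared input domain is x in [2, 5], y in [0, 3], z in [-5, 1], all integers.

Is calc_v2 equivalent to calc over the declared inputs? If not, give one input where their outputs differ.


Run the pair on x=2, y=0, z=-1.
calc: t = -1; u = -1; (((y - u) < (u + x)) or ((3 - t) == (t * u))) -> false; x = 0; u = 1; return -6
calc_v2: t = -1; u = -1; (not (((y - u) == (u + x)) or ((3 - t) == (t * u)))) -> false; y = -3; u = -1; return 6
-6 and 6 differ, so these are not the same function on this domain.
verdict: not equivalent; witness: x=2, y=0, z=-1


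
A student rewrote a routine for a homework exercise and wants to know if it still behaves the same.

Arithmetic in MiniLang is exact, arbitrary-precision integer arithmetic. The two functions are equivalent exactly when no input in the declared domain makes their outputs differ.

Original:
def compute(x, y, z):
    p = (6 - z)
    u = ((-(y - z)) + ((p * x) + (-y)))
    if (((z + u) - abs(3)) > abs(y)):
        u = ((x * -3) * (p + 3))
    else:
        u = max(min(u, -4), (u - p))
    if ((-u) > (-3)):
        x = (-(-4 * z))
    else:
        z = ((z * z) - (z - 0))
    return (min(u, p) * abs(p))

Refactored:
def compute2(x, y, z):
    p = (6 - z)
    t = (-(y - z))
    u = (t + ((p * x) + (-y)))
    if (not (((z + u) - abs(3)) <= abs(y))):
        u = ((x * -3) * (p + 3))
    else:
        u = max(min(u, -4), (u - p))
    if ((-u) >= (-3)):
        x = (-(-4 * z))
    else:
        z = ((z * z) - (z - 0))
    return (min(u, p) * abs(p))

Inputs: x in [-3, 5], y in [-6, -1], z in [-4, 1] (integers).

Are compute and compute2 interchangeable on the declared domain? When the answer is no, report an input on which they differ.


The suspicious edit (`((-u) > (-3))` became `((-u) >= (-3))`) never changes the result for any input inside the declared domain; all 324 inputs agree.
verdict: equivalent


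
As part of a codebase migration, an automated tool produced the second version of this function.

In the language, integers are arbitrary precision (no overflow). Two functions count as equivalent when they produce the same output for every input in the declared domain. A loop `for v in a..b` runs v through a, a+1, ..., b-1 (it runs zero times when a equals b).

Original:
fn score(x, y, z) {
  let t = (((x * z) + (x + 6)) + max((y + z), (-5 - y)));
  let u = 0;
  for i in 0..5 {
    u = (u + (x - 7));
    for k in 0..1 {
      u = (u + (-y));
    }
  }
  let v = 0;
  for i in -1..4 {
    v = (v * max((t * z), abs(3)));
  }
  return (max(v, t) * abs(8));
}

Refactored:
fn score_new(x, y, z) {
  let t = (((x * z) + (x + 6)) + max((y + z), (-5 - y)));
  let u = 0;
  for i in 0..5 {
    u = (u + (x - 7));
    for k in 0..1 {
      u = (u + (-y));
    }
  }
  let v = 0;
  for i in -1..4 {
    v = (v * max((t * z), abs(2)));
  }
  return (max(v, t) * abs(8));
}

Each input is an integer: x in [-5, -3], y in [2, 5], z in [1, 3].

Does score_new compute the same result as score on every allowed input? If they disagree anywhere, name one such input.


Although `3` became `2`, no input in the stated domain can expose it.
As a probe, take x=-4, y=4, z=2: score runs t := 0 | u := 0 | iter i=0: | u := -11 | iter k=0: | u := -15 | iter i=1: | u := -26 | iter k=0: | u := -30 | iter i=2: | u := -41 | iter k=0: | u := -45 | iter i=3: | u := -56 | iter k=0: | u := -60 | iter i=4: | u := -71 | iter k=0: | u := -75 | v := 0 | iter i=-1: | v := 0 | iter i=0: | v := 0 | iter i=1: | v := 0 | iter i=2: | v := 0 | iter i=3: | v := 0 | result 0; score_new runs t := 0 | u := 0 | iter i=0: | u := -11 | iter k=0: | u := -15 | iter i=1: | u := -26 | iter k=0: | u := -30 | iter i=2: | u := -41 | iter k=0: | u := -45 | iter i=3: | u := -56 | iter k=0: | u := -60 | iter i=4: | u := -71 | iter k=0: | u := -75 | v := 0 | iter i=-1: | v := 0 | iter i=0: | v := 0 | iter i=1: | v := 0 | iter i=2: | v := 0 | iter i=3: | v := 0 | result 0; both end at 0.
Across all 36 domain points the two functions coincide.
verdict: equivalent


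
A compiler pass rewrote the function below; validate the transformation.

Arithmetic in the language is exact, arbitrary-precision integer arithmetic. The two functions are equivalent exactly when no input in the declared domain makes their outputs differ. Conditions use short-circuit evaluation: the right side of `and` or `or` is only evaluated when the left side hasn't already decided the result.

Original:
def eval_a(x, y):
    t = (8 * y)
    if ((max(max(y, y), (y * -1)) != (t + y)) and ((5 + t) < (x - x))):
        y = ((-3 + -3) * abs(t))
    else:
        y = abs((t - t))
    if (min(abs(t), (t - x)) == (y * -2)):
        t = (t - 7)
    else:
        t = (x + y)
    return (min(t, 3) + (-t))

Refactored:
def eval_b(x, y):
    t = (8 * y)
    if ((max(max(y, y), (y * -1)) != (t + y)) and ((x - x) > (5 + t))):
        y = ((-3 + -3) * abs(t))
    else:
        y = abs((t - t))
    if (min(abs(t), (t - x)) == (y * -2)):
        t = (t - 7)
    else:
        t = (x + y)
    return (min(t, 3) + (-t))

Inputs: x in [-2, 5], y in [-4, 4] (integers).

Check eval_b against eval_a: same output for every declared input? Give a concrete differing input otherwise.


Behavior is preserved: although comparison usage differs, the outputs never diverge.
Spot check at x=4, y=-1 — eval_a: t := -8 | ((max(max(y, y), (y * -1)) != (t + y)) and ((5 + t) < (x - x))): true | y := -48 | (min(abs(t), (t - x)) == (y * -2)): false | t := -44 | result 0. eval_b: t := -8 | ((max(max(y, y), (y * -1)) != (t + y)) and ((x - x) > (5 + t))): true | y := -48 | (min(abs(t), (t - x)) == (y * -2)): false | t := -44 | result 0. Both give 0.
Checked all 72 inputs in the declared domain: the outputs agree on every one.
verdict: equivalent


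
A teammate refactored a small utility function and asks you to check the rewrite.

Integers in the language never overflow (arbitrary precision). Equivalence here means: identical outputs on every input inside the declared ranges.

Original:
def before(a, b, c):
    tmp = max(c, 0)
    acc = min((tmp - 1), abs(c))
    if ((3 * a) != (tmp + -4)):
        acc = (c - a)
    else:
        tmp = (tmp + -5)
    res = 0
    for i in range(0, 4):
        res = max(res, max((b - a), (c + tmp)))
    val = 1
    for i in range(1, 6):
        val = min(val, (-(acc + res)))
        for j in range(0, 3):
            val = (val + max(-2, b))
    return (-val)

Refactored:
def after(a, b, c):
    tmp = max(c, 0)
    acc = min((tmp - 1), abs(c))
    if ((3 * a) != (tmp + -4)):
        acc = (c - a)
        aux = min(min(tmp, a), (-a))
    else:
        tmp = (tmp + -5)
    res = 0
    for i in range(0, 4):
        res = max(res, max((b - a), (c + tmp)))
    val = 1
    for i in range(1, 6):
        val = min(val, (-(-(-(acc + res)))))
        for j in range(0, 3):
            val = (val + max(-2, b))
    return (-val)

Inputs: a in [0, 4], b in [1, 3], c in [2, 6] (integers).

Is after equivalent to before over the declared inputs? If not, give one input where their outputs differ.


Changes here: local variable names differ; also statement counts differ; also min/max/abs usage differs; the full 75-point sweep finds no disagreement.
verdict: equivalent


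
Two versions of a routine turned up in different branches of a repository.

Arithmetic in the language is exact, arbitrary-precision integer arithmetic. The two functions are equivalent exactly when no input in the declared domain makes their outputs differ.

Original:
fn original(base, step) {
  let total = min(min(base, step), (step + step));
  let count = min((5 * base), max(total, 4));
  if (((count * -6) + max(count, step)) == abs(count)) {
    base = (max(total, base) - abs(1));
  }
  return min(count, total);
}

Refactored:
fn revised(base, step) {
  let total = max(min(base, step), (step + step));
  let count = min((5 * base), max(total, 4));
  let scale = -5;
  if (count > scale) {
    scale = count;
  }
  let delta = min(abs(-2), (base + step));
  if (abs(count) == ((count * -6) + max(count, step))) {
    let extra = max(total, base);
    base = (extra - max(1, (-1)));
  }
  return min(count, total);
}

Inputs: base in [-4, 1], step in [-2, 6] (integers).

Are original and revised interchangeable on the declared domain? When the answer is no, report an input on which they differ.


Input base=0, step=-2: -4 from original versus -2 from revised.
verdict: not equivalent; witness: base=0, step=-2


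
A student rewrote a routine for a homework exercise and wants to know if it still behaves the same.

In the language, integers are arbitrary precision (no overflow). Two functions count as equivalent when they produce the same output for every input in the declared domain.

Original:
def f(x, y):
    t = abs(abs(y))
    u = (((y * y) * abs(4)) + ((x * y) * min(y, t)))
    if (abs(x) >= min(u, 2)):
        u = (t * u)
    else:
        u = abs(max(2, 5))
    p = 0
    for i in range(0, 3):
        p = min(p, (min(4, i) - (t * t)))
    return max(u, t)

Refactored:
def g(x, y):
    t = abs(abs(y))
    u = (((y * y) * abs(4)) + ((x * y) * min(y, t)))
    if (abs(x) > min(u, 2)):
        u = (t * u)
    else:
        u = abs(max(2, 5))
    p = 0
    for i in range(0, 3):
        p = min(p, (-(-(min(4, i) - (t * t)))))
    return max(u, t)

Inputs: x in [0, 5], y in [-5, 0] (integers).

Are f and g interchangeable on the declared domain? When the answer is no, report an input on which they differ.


The rewrite breaks on x=0, y=0, where the results are 0 and 5.
f: t := 0 | u := 0 | (abs(x) >= min(u, 2)): true | u := 0 | p := 0 | iter i=0: | p := 0 | iter i=1: | p := 0 | iter i=2: | p := 0 | result 0
g: t := 0 | u := 0 | (abs(x) > min(u, 2)): false | u := 5 | p := 0 | iter i=0: | p := 0 | iter i=1: | p := 0 | iter i=2: | p := 0 | result 5
verdict: not equivalent; witness: x=0, y=0


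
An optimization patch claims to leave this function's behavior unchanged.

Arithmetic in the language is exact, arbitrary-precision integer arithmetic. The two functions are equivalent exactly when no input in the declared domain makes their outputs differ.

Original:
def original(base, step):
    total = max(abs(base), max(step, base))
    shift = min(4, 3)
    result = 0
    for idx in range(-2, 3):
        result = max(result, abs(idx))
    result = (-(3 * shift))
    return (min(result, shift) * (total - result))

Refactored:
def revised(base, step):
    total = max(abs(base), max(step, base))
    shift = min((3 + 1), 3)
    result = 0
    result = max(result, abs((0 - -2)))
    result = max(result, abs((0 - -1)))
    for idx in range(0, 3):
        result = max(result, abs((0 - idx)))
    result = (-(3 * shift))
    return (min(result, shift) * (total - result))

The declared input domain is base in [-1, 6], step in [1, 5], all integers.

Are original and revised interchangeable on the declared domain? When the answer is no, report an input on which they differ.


The two versions differ — the changes include constant usage differs; also min/max/abs usage differs; also loop structure differs; also statement counts differ; also arithmetic usage differs.
Spot check at base=3, step=4 — original: total := 4 | shift := 3 | result := 0 | iter idx=-2: | result := 2 | iter idx=-1: | result := 2 | iter idx=0: | result := 2 | iter idx=1: | result := 2 | iter idx=2: | result := 2 | result := -9 | result -117. revised: total := 4 | shift := 3 | result := 0 | result := 2 | result := 2 | iter idx=0: | result := 2 | iter idx=1: | result := 2 | iter idx=2: | result := 2 | result := -9 | result -117. Both give -117.
Every one of the 40 inputs gives matching results.
verdict: equivalent
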